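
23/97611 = 23/97611 = 0.00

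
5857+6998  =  12855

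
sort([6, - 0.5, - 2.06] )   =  [ - 2.06, - 0.5, 6]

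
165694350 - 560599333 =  - 394904983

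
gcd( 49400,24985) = 95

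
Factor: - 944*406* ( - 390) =149472960 = 2^6*3^1*5^1 *7^1*13^1*29^1*59^1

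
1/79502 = 1/79502= 0.00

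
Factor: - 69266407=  - 7^1*9895201^1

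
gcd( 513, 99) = 9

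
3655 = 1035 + 2620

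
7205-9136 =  - 1931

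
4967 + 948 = 5915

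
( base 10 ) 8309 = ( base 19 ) 1406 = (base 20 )10f9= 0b10000001110101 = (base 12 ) 4985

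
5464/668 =1366/167  =  8.18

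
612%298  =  16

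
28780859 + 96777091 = 125557950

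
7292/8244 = 1823/2061 = 0.88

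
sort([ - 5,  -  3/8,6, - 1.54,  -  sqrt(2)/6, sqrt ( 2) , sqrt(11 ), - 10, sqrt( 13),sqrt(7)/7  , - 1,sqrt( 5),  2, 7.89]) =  [ - 10,-5, - 1.54, - 1,  -  3/8 ,  -  sqrt(2)/6, sqrt(7 )/7,  sqrt(2),2,  sqrt ( 5),sqrt( 11 ) , sqrt(13 ),6,7.89]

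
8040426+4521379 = 12561805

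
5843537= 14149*413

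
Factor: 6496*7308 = 2^7*3^2 * 7^2*29^2=47472768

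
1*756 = 756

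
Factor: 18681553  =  11^2*181^1*853^1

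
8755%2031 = 631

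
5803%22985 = 5803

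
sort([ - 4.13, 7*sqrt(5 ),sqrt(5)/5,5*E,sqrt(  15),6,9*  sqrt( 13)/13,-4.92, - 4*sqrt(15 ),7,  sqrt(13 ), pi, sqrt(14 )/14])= [ - 4*sqrt(15), - 4.92 , - 4.13,sqrt(14)/14,sqrt(5)/5,9*sqrt( 13)/13, pi,sqrt( 13),sqrt(15),6,  7,5*E,7*sqrt( 5 )]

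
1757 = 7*251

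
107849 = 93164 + 14685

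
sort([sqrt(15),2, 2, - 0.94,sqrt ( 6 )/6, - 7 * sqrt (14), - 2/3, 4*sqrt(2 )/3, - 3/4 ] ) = [ - 7*sqrt( 14), - 0.94, - 3/4, - 2/3, sqrt(6)/6,4*sqrt(2 ) /3, 2, 2, sqrt(15 ) ] 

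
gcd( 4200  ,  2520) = 840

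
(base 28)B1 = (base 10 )309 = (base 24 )cl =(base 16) 135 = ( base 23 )DA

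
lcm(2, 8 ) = 8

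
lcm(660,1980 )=1980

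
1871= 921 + 950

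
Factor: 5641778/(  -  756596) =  - 2820889/378298 = - 2^( - 1)*189149^( - 1)*2820889^1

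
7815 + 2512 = 10327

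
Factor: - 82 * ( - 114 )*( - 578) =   -  5403144 = -2^3 * 3^1*17^2*19^1*41^1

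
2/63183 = 2/63183 = 0.00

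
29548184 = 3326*8884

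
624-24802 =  - 24178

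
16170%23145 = 16170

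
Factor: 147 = 3^1*7^2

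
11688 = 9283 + 2405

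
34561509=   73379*471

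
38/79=38/79  =  0.48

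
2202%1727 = 475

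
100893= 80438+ 20455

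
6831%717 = 378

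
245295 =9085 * 27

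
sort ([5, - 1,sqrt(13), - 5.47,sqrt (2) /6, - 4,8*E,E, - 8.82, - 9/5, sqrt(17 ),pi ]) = [ - 8.82, - 5.47, - 4, - 9/5, - 1, sqrt( 2)/6, E, pi,sqrt(13 ), sqrt( 17), 5,8*E]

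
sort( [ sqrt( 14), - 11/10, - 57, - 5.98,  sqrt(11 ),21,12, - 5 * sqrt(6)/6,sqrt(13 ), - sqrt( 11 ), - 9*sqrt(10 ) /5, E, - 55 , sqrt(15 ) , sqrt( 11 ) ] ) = [  -  57 ,-55, - 5.98, - 9 * sqrt(10)/5 , - sqrt(11), - 5*sqrt(6)/6, - 11/10, E,sqrt(11),sqrt(11),sqrt(13 ), sqrt(14),sqrt(15), 12,21 ] 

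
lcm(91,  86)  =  7826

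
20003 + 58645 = 78648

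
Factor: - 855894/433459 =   -  2^1*3^1*10973^1*33343^(- 1) = - 65838/33343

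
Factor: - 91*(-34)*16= 49504 = 2^5*7^1*13^1*17^1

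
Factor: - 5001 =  -3^1*1667^1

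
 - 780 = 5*( - 156 )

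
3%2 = 1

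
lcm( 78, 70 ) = 2730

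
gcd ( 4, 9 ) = 1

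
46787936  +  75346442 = 122134378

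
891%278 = 57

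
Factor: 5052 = 2^2*3^1*421^1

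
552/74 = 276/37 = 7.46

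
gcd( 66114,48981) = 3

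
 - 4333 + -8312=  - 12645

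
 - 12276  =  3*( - 4092 ) 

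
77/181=77/181 = 0.43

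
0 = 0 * 775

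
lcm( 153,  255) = 765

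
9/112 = 9/112 = 0.08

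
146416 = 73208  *2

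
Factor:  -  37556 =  - 2^2*41^1*229^1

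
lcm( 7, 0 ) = 0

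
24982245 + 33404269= 58386514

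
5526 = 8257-2731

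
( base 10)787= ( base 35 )mh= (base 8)1423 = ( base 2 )1100010011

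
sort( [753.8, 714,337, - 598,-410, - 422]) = [ -598, - 422,-410, 337 , 714 , 753.8]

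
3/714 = 1/238 = 0.00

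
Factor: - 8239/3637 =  - 7^1*11^1*107^1*3637^(-1) 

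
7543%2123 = 1174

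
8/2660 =2/665 = 0.00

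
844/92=9 + 4/23= 9.17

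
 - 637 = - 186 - 451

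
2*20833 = 41666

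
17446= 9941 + 7505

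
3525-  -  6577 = 10102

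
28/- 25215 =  - 28/25215 = - 0.00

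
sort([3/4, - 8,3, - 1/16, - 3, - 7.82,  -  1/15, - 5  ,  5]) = [ - 8,  -  7.82,-5, - 3,-1/15 , - 1/16,  3/4 , 3,5 ] 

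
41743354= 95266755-53523401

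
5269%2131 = 1007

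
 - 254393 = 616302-870695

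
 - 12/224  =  -1+53/56=-  0.05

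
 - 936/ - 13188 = 78/1099 = 0.07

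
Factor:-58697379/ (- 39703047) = 3^4*13^1*17^1*41^(-1 )*59^( - 1)*1093^1*5471^ (  -  1 ) = 19565793/13234349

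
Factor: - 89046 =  - 2^1*  3^3*17^1*97^1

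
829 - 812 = 17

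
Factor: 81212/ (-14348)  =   - 20303/3587 = - 17^ ( - 1)*79^1*211^( - 1 )*257^1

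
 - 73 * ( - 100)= 7300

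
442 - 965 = - 523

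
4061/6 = 676 +5/6 = 676.83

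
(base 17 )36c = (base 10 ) 981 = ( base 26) 1BJ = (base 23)1jf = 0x3d5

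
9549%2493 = 2070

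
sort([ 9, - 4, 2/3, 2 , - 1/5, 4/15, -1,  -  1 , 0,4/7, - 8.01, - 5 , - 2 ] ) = [  -  8.01,  -  5,-4,  -  2, - 1, -1,-1/5,  0, 4/15 , 4/7, 2/3,2,9]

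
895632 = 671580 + 224052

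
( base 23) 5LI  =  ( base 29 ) 3le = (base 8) 6112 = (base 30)3eq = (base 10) 3146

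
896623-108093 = 788530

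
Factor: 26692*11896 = 317528032 = 2^5*1487^1*6673^1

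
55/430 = 11/86 = 0.13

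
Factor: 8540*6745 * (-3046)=-175456605800 = - 2^3 * 5^2*7^1 * 19^1*61^1*71^1*1523^1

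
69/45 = 23/15 = 1.53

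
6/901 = 6/901  =  0.01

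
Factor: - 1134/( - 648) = 7/4 = 2^( - 2)*7^1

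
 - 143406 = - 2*71703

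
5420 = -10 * (-542 ) 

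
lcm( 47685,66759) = 333795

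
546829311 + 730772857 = 1277602168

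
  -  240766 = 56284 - 297050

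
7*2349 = 16443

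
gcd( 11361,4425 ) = 3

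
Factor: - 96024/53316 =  - 2^1*3^( - 1 ) * 1481^(  -  1)*4001^1 = - 8002/4443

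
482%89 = 37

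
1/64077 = 1/64077 = 0.00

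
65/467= 65/467 = 0.14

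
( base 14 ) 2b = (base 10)39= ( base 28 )1B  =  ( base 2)100111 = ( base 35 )14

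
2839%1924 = 915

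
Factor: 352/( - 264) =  - 2^2*3^( - 1)= -4/3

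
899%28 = 3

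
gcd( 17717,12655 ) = 2531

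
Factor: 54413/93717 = 3^ ( - 4)*13^( - 1)*89^( - 1 ) * 54413^1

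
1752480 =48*36510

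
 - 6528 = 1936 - 8464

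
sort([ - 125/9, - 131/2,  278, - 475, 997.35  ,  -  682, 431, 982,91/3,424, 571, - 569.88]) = [-682, - 569.88, - 475, - 131/2, - 125/9,91/3, 278, 424,431,  571,982 , 997.35 ] 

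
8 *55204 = 441632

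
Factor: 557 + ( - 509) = 48 = 2^4 *3^1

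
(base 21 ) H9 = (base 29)ci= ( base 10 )366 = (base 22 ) GE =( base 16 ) 16E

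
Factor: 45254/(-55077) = -2^1*3^( - 1)*11^2*17^1*1669^( - 1) = -4114/5007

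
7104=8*888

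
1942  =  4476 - 2534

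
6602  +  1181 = 7783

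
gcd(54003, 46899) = 3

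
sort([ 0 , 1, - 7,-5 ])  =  [-7 , - 5,  0,  1] 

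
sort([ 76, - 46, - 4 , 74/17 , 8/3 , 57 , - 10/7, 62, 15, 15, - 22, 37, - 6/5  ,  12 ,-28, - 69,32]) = [ - 69 , -46,-28, - 22 , - 4, - 10/7, - 6/5,8/3  ,  74/17 , 12,15, 15, 32, 37, 57,62, 76] 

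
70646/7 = 70646/7 = 10092.29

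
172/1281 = 172/1281=0.13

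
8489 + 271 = 8760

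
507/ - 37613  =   - 1+ 37106/37613 = -0.01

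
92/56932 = 23/14233 = 0.00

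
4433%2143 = 147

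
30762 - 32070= - 1308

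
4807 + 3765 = 8572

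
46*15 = 690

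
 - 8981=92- 9073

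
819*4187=3429153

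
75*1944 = 145800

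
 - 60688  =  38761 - 99449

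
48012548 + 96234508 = 144247056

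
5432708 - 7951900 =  - 2519192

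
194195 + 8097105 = 8291300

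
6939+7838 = 14777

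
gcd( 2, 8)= 2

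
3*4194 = 12582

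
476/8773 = 476/8773 = 0.05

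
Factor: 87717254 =2^1*43858627^1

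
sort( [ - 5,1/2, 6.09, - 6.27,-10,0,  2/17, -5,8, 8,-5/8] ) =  [ - 10, -6.27, - 5, - 5,-5/8,0,2/17, 1/2,6.09, 8, 8 ] 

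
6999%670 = 299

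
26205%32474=26205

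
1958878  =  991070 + 967808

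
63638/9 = 7070+8/9 = 7070.89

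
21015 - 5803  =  15212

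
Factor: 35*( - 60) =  - 2^2*3^1 *5^2*7^1 = -  2100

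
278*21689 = 6029542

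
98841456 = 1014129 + 97827327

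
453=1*453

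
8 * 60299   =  482392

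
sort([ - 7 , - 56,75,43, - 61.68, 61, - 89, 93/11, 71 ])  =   [ - 89 , - 61.68, - 56, - 7,93/11,43,61 , 71,75 ]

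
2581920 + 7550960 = 10132880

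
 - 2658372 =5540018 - 8198390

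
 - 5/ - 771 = 5/771  =  0.01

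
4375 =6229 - 1854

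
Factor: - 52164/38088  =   - 2^( - 1)*3^2* 7^1*23^( - 1) = - 63/46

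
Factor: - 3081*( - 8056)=24820536 = 2^3*3^1 * 13^1*19^1*53^1* 79^1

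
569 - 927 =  - 358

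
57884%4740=1004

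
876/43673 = 876/43673 = 0.02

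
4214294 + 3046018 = 7260312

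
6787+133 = 6920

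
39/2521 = 39/2521 = 0.02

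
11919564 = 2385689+9533875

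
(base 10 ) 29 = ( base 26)13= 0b11101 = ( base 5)104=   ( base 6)45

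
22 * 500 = 11000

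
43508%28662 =14846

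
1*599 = 599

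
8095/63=128+31/63 = 128.49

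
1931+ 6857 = 8788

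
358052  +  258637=616689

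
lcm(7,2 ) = 14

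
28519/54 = 528 + 7/54=528.13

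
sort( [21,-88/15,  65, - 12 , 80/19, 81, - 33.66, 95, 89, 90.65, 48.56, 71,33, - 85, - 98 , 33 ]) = [-98, - 85, - 33.66, - 12, - 88/15, 80/19, 21, 33, 33,48.56,65,71, 81, 89,90.65, 95]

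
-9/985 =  - 9/985 = -  0.01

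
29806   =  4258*7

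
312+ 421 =733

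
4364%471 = 125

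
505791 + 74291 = 580082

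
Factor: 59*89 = 5251 = 59^1*89^1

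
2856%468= 48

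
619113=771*803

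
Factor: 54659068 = 2^2 * 41^1 *333287^1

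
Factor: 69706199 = 59^1 * 1181461^1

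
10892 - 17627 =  - 6735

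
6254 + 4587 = 10841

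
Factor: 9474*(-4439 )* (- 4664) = 2^4*3^1*11^1* 23^1*53^1  *  193^1*1579^1 = 196144921104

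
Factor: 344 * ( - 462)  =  -2^4*3^1*7^1*11^1*43^1 = -158928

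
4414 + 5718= 10132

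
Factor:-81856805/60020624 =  - 2^ (-4)*5^1* 3751289^ (  -  1)*16371361^1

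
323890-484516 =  - 160626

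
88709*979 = 86846111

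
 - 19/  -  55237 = 19/55237 = 0.00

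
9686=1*9686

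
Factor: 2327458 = 2^1*7^1*166247^1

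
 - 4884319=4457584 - 9341903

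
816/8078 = 408/4039 = 0.10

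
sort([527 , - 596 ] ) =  [ - 596,527] 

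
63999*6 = 383994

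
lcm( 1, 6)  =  6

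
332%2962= 332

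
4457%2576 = 1881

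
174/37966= 87/18983 = 0.00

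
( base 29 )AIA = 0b10001011101110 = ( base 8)21356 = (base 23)gki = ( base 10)8942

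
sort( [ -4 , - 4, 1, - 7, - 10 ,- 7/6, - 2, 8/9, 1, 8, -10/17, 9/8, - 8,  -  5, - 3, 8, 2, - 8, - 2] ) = [-10, -8 ,  -  8 ,- 7, - 5,-4, - 4, -3 ,-2,-2, - 7/6,-10/17, 8/9,1, 1, 9/8, 2,8,8 ] 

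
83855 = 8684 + 75171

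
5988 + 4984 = 10972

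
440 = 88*5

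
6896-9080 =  - 2184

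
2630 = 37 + 2593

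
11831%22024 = 11831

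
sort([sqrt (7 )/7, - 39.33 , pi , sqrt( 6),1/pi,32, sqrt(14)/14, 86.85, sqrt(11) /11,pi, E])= [-39.33, sqrt( 14) /14, sqrt(11 ) /11,1/pi,sqrt( 7) /7, sqrt( 6) , E,pi, pi, 32,86.85 ]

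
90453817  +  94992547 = 185446364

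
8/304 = 1/38 = 0.03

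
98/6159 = 98/6159 = 0.02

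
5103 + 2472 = 7575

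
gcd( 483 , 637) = 7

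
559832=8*69979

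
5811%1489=1344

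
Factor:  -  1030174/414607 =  - 2^1*414607^( - 1 )*515087^1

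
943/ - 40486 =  - 943/40486  =  - 0.02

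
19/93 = 19/93 = 0.20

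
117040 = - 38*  (-3080)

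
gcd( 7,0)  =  7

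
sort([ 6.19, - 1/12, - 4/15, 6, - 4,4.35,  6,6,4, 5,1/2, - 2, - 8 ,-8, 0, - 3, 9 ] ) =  [ - 8, - 8, - 4, - 3, - 2,-4/15,-1/12,0,1/2, 4,4.35,5,6,  6, 6, 6.19,9 ]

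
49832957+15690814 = 65523771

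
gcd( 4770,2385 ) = 2385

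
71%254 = 71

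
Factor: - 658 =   -  2^1*7^1*47^1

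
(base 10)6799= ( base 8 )15217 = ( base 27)98M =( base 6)51251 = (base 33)681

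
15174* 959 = 14551866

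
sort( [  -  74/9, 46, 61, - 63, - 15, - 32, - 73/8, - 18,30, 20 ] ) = [ - 63, - 32, - 18, - 15, - 73/8, - 74/9,20, 30 , 46,61]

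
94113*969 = 91195497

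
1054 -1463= -409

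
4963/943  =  5 + 248/943 = 5.26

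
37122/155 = 37122/155 = 239.50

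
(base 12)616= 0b1101110010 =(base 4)31302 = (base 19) 288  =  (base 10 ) 882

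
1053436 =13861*76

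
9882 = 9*1098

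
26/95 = 26/95 = 0.27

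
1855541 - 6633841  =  -4778300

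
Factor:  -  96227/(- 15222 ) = 2^( - 1)*3^ ( -1 )*41^1 * 43^ (-1 )*59^( - 1 )*2347^1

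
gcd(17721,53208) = 9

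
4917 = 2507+2410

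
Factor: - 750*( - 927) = 695250 = 2^1*3^3 *5^3*103^1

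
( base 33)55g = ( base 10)5626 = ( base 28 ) 74Q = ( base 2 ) 1010111111010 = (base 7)22255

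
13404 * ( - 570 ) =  - 7640280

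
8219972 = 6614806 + 1605166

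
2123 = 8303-6180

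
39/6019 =3/463  =  0.01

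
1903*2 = 3806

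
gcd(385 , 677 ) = 1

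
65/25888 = 65/25888 = 0.00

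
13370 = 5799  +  7571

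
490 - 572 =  - 82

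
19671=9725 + 9946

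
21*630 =13230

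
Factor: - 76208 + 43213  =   - 32995=- 5^1 * 6599^1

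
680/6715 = 8/79 = 0.10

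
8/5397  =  8/5397 = 0.00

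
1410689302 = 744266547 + 666422755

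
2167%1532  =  635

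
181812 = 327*556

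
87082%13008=9034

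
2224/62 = 35+27/31 = 35.87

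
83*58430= 4849690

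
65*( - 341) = - 22165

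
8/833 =8/833  =  0.01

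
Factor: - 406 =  - 2^1* 7^1*29^1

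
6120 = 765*8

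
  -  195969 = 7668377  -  7864346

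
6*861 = 5166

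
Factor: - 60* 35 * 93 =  - 195300=- 2^2*3^2*5^2*7^1*31^1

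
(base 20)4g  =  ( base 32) 30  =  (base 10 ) 96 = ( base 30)36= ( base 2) 1100000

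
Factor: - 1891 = -31^1*61^1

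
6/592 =3/296 = 0.01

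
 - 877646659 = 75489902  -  953136561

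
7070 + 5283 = 12353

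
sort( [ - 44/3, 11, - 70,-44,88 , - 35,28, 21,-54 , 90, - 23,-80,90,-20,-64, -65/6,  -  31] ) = [-80,  -  70, - 64,-54,-44,-35, - 31, - 23, - 20, -44/3, - 65/6, 11,  21  ,  28, 88, 90, 90]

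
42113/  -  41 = -1028+35/41= - 1027.15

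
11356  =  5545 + 5811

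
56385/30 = 3759/2 = 1879.50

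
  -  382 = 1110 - 1492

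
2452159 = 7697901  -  5245742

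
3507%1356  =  795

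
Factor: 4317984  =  2^5*3^2 * 11^1*29^1 * 47^1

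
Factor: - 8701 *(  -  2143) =18646243= 7^1  *11^1*113^1 * 2143^1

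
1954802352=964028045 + 990774307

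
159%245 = 159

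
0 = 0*575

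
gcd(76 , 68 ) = 4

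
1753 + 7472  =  9225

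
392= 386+6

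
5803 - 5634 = 169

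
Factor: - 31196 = -2^2*11^1 * 709^1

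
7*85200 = 596400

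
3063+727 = 3790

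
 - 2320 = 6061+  - 8381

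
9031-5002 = 4029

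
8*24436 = 195488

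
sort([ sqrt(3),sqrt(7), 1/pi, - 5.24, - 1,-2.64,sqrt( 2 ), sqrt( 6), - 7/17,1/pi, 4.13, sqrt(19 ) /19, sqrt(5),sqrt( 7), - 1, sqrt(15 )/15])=[  -  5.24 , - 2.64, - 1,-1 , - 7/17, sqrt (19 )/19,sqrt(15) /15,1/pi, 1/pi, sqrt (2), sqrt(3),sqrt(5), sqrt( 6), sqrt( 7),  sqrt( 7 ), 4.13 ]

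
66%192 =66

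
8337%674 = 249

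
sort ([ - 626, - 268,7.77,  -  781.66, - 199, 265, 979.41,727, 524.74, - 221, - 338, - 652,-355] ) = [ - 781.66, - 652,-626, - 355,  -  338, - 268, - 221, - 199,7.77,265 , 524.74, 727,979.41 ] 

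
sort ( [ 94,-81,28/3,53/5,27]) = [ - 81, 28/3  ,  53/5,27, 94 ]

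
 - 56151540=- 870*64542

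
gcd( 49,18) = 1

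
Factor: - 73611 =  - 3^2*8179^1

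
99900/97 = 1029 + 87/97 = 1029.90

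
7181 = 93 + 7088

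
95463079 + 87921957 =183385036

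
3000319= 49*61231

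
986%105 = 41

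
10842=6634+4208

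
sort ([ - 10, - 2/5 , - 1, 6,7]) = [ - 10, - 1, - 2/5,6,7]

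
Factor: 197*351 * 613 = 3^3*13^1*197^1*613^1 = 42387111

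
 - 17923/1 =  -  17923= -17923.00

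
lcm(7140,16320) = 114240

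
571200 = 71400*8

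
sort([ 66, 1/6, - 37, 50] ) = [-37, 1/6,50, 66 ] 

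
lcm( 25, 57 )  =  1425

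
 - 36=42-78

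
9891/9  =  1099 = 1099.00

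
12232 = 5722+6510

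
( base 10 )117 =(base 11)A7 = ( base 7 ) 225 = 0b1110101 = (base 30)3r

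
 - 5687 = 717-6404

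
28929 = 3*9643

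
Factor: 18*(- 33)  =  - 594 = - 2^1*3^3*11^1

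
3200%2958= 242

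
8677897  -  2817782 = 5860115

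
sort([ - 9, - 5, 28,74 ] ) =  [ - 9, - 5,28,  74 ] 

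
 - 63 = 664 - 727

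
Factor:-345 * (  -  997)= 343965 = 3^1*5^1*23^1*997^1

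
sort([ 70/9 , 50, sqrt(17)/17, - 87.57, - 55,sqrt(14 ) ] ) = [ - 87.57  , - 55,sqrt (17)/17, sqrt( 14), 70/9, 50 ] 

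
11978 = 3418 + 8560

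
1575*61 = 96075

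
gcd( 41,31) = 1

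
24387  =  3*8129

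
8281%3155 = 1971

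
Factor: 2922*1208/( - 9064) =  - 2^1*3^1 * 11^( - 1)*103^(-1 )* 151^1*487^1 = -  441222/1133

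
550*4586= 2522300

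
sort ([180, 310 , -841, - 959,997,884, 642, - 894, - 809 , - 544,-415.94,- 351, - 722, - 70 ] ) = [-959, - 894,  -  841,  -  809,- 722, - 544, - 415.94,-351, - 70,180,310,  642 , 884 , 997]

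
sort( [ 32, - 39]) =[ - 39,32]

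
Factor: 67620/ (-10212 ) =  - 5^1*7^2 * 37^(- 1 ) = -245/37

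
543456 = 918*592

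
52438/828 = 63 + 137/414 = 63.33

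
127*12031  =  1527937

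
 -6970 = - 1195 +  - 5775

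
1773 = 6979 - 5206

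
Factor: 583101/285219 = 967/473 = 11^ ( - 1)*43^( - 1 )*967^1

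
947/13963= 947/13963 = 0.07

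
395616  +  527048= 922664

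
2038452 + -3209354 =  - 1170902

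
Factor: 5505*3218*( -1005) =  - 2^1*3^2*5^2*67^1 *367^1*1609^1 = -17803665450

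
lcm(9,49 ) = 441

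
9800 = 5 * 1960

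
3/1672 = 3/1672 = 0.00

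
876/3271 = 876/3271=0.27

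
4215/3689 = 1 + 526/3689  =  1.14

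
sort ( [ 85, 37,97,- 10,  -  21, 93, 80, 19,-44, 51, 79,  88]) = [ - 44,-21,-10,  19,37, 51,79, 80,  85,88, 93,  97]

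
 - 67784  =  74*( - 916)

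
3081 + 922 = 4003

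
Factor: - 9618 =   -  2^1 * 3^1  *7^1*229^1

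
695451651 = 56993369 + 638458282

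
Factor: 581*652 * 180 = 68186160 = 2^4*3^2 * 5^1*7^1*83^1*163^1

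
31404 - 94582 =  - 63178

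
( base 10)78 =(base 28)2m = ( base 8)116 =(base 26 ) 30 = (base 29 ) 2K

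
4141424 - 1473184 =2668240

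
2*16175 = 32350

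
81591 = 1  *81591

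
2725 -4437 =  - 1712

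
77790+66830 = 144620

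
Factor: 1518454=2^1*7^1*108461^1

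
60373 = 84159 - 23786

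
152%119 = 33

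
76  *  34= 2584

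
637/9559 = 637/9559 = 0.07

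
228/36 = 19/3 = 6.33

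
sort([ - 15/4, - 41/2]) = [ - 41/2, - 15/4]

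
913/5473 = 913/5473 = 0.17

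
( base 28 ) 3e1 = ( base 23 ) 548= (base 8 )5271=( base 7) 11001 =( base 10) 2745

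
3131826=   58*53997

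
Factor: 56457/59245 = 81/85 = 3^4*5^( - 1 )*17^( - 1)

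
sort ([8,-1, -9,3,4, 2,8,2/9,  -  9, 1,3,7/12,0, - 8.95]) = [ - 9 , - 9, - 8.95, - 1, 0,2/9,7/12, 1,  2,  3, 3,4,8 , 8]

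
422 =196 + 226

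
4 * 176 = 704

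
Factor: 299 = 13^1*23^1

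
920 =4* 230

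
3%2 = 1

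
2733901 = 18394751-15660850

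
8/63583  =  8/63583 = 0.00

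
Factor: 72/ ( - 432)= - 2^( - 1)*3^(-1 ) = -1/6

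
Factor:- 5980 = - 2^2*5^1 *13^1*23^1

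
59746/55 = 1086+16/55 = 1086.29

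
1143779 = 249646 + 894133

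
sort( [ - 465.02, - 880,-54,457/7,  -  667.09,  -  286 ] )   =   [ - 880,-667.09,-465.02, - 286, - 54 , 457/7]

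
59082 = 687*86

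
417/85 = 4 + 77/85 = 4.91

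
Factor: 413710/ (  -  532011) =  - 2^1*3^( -1)*5^1*11^1*3761^1*177337^( - 1 ) 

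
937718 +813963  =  1751681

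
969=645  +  324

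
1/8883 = 1/8883=0.00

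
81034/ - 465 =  -175 + 11/15= -  174.27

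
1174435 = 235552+938883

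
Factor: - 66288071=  - 66288071^1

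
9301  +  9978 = 19279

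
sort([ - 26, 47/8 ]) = [ - 26, 47/8 ] 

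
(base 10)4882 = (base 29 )5NA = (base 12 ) 29AA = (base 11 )3739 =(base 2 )1001100010010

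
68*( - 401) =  - 27268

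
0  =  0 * (  -  65921)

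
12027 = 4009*3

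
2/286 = 1/143 =0.01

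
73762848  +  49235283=122998131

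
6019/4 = 6019/4 = 1504.75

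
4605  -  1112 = 3493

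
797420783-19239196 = 778181587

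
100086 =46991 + 53095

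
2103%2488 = 2103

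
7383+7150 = 14533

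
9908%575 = 133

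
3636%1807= 22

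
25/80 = 5/16 = 0.31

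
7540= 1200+6340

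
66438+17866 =84304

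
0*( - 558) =0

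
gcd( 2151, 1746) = 9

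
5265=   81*65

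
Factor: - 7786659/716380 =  - 2^( - 2 )*3^1*5^( - 1 ) *7^(  -  2)*17^( - 1 )*43^( - 1)*733^1*3541^1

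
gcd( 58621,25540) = 1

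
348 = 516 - 168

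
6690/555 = 12 + 2/37 = 12.05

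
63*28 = 1764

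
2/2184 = 1/1092 = 0.00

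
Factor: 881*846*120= 89439120 = 2^4 * 3^3*5^1*47^1*881^1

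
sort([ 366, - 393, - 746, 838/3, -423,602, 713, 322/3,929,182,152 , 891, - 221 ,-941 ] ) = [ - 941, - 746, - 423,-393,  -  221, 322/3 , 152, 182, 838/3, 366, 602, 713, 891, 929 ] 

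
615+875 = 1490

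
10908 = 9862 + 1046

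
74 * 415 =30710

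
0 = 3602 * 0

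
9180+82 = 9262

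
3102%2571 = 531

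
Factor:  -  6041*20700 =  - 2^2*3^2*5^2*7^1*23^1*863^1 = - 125048700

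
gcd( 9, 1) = 1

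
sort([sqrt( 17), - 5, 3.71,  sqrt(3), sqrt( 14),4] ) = [ - 5, sqrt(3 ), 3.71,  sqrt(14 ), 4,sqrt( 17) ] 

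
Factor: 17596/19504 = 83/92= 2^( - 2 ) *23^( - 1)*83^1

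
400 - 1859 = - 1459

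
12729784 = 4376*2909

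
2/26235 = 2/26235 =0.00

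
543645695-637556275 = -93910580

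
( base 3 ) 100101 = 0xFD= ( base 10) 253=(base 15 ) 11D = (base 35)78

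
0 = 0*2684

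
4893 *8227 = 40254711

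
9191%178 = 113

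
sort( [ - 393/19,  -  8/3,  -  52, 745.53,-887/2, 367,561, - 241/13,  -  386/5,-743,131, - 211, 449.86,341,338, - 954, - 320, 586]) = [ - 954,  -  743, - 887/2, - 320, - 211, - 386/5,-52,- 393/19,-241/13, - 8/3, 131, 338,  341,367, 449.86,561, 586, 745.53 ]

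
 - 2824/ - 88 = 32 + 1/11 = 32.09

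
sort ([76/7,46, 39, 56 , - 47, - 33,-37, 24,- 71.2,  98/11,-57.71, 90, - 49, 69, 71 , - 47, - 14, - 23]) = [ - 71.2, - 57.71, - 49, - 47, -47, - 37, - 33, - 23,  -  14, 98/11, 76/7,24,  39,46,56,69, 71, 90]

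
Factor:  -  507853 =-263^1*1931^1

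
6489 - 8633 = -2144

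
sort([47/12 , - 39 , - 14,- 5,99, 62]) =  [  -  39, - 14, - 5, 47/12, 62, 99 ] 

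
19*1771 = 33649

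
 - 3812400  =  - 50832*75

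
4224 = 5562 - 1338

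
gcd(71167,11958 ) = 1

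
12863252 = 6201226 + 6662026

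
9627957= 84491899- 74863942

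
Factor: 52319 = 113^1*463^1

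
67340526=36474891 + 30865635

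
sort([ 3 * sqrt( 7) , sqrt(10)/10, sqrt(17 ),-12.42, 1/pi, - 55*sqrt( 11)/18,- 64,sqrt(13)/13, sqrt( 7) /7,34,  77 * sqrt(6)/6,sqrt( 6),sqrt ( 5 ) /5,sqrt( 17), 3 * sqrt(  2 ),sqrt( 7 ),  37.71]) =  [ - 64,- 12.42, - 55*sqrt(11)/18,sqrt (13 ) /13,sqrt( 10)/10,1/pi,sqrt( 7 )/7,sqrt(5 ) /5,sqrt (6),sqrt(7 ),sqrt( 17), sqrt(17 ), 3*  sqrt(2),3*sqrt(7), 77* sqrt (6 ) /6, 34,37.71]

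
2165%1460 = 705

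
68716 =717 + 67999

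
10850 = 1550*7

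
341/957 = 31/87=0.36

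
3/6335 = 3/6335 = 0.00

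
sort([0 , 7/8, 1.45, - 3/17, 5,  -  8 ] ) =[ - 8, - 3/17,0, 7/8,1.45,5]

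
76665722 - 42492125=34173597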